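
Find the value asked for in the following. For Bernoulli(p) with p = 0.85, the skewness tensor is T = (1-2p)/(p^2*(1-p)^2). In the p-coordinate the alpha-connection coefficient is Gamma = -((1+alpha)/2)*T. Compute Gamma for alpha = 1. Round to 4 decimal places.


Skewness (Amari-Chentsov) tensor: T = (1-2p)/(p^2*(1-p)^2).
p = 0.85, 1-2p = -0.7, p^2 = 0.7225, (1-p)^2 = 0.0225.
T = -0.7/(0.7225 * 0.0225) = -43.060361.
In the p-coordinate, Gamma^(alpha) = Gamma^(0) - (alpha/2)*T with Gamma^(0) = (1/2)*g'(p) = -T/2,
so Gamma^(alpha) = -((1+alpha)/2)*T.
alpha = 1, -(1+alpha)/2 = -1.0.
Gamma = -1.0 * -43.060361 = 43.0604

43.0604


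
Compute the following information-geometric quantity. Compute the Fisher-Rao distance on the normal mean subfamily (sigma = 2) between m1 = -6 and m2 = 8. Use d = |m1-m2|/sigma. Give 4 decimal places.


On the fixed-variance normal subfamily, geodesic distance = |m1-m2|/sigma.
|-6 - 8| = 14.
sigma = 2.
d = 14/2 = 7.0000

7.0000


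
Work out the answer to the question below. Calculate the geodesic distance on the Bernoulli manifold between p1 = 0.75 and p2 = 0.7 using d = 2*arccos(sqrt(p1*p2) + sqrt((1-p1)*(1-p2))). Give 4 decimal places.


Geodesic distance on Bernoulli manifold:
d(p1,p2) = 2*arccos(sqrt(p1*p2) + sqrt((1-p1)*(1-p2))).
sqrt(p1*p2) = sqrt(0.75*0.7) = 0.724569.
sqrt((1-p1)*(1-p2)) = sqrt(0.25*0.3) = 0.273861.
arg = 0.724569 + 0.273861 = 0.99843.
d = 2*arccos(0.99843) = 0.1121

0.1121


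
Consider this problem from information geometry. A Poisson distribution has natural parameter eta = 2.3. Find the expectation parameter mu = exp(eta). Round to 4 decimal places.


Expectation parameter for Poisson exponential family:
mu = exp(eta).
eta = 2.3.
mu = exp(2.3) = 9.9742

9.9742


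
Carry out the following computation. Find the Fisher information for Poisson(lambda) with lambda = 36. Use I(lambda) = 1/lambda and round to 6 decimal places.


Fisher information for Poisson: I(lambda) = 1/lambda.
lambda = 36.
I(lambda) = 1/36 = 0.027778

0.027778


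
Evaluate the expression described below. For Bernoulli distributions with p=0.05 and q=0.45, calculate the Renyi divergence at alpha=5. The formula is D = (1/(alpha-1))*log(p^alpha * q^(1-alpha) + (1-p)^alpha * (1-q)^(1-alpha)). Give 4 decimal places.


Renyi divergence of order alpha between Bernoulli distributions:
D = (1/(alpha-1))*log(p^alpha * q^(1-alpha) + (1-p)^alpha * (1-q)^(1-alpha)).
alpha = 5, p = 0.05, q = 0.45.
p^alpha * q^(1-alpha) = 0.05^5 * 0.45^-4 = 8e-06.
(1-p)^alpha * (1-q)^(1-alpha) = 0.95^5 * 0.55^-4 = 8.456045.
sum = 8e-06 + 8.456045 = 8.456052.
D = (1/4)*log(8.456052) = 0.5337

0.5337


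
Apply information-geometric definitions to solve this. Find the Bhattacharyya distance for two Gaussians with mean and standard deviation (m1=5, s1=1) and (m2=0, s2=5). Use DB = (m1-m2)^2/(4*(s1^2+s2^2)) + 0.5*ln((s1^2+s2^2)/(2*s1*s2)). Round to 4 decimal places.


Bhattacharyya distance between two Gaussians:
DB = (m1-m2)^2/(4*(s1^2+s2^2)) + (1/2)*ln((s1^2+s2^2)/(2*s1*s2)).
(m1-m2)^2 = (5)^2 = 25.
s1^2+s2^2 = 1 + 25 = 26.
term1 = 25/104 = 0.240385.
term2 = 0.5*ln(26/10.0) = 0.477756.
DB = 0.240385 + 0.477756 = 0.7181

0.7181


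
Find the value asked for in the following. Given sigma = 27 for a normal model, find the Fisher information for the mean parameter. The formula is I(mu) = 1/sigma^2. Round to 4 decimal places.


The Fisher information for the mean of a normal distribution is I(mu) = 1/sigma^2.
sigma = 27, so sigma^2 = 729.
I(mu) = 1/729 = 0.0014

0.0014


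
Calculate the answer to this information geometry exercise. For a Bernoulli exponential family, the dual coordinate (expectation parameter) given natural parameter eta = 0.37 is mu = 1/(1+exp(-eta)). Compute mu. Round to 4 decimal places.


Dual coordinate (expectation parameter) for Bernoulli:
mu = 1/(1+exp(-eta)).
eta = 0.37.
exp(-eta) = exp(-0.37) = 0.690734.
mu = 1/(1+0.690734) = 0.5915

0.5915


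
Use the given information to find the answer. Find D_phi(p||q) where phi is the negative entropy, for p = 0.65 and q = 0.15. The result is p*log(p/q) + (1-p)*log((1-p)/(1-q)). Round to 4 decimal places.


Bregman divergence with negative entropy generator:
D = p*log(p/q) + (1-p)*log((1-p)/(1-q)).
p = 0.65, q = 0.15.
p*log(p/q) = 0.65*log(0.65/0.15) = 0.953119.
(1-p)*log((1-p)/(1-q)) = 0.35*log(0.35/0.85) = -0.310556.
D = 0.953119 + -0.310556 = 0.6426

0.6426


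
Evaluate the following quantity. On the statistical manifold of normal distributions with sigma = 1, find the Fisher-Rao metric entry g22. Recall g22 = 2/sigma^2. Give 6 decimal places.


For the 2-parameter normal family, the Fisher metric has:
  g11 = 1/sigma^2, g22 = 2/sigma^2.
sigma = 1, sigma^2 = 1.
g22 = 2.000000

2.000000


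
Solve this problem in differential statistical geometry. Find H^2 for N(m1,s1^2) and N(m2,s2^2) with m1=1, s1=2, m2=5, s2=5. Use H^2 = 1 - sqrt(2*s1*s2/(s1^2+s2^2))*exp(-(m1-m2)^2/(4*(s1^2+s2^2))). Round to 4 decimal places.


Squared Hellinger distance for Gaussians:
H^2 = 1 - sqrt(2*s1*s2/(s1^2+s2^2)) * exp(-(m1-m2)^2/(4*(s1^2+s2^2))).
s1^2 = 4, s2^2 = 25, s1^2+s2^2 = 29.
sqrt(2*2*5/(29)) = 0.830455.
(m1-m2)^2 = (-4)^2 = 16.
exp(-16/(4*29)) = exp(-0.137931) = 0.871159.
H^2 = 1 - 0.830455*0.871159 = 0.2765

0.2765


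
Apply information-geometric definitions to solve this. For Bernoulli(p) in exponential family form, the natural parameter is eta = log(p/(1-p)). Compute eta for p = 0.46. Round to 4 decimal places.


Natural parameter for Bernoulli: eta = log(p/(1-p)).
p = 0.46, 1-p = 0.54.
p/(1-p) = 0.851852.
eta = log(0.851852) = -0.1603

-0.1603


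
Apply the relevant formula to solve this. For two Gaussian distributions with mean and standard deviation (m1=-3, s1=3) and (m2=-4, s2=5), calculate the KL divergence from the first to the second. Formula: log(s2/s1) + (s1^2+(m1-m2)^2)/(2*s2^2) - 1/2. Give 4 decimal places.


KL divergence between normal distributions:
KL = log(s2/s1) + (s1^2 + (m1-m2)^2)/(2*s2^2) - 1/2.
log(5/3) = 0.510826.
(3^2 + (-3--4)^2)/(2*5^2) = (9 + 1)/50 = 0.2.
KL = 0.510826 + 0.2 - 0.5 = 0.2108

0.2108


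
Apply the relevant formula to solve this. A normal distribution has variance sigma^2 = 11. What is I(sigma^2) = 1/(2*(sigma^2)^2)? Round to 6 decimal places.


Fisher information for variance: I(sigma^2) = 1/(2*sigma^4).
sigma^2 = 11, so sigma^4 = 121.
I = 1/(2*121) = 1/242 = 0.004132

0.004132


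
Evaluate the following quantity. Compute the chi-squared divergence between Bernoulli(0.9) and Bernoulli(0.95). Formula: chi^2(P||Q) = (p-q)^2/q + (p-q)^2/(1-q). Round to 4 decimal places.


Chi-squared divergence between Bernoulli distributions:
chi^2 = (p-q)^2/q + (p-q)^2/(1-q).
p = 0.9, q = 0.95, p-q = -0.05.
(p-q)^2 = 0.0025.
term1 = 0.0025/0.95 = 0.002632.
term2 = 0.0025/0.05 = 0.05.
chi^2 = 0.002632 + 0.05 = 0.0526

0.0526


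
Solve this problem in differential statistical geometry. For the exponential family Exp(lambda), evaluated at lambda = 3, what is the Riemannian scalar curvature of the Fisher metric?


This family has a single free parameter, so its statistical manifold
is 1-dimensional. The Riemann curvature tensor of any 1-dimensional
Riemannian manifold vanishes identically, so R = 0.

0


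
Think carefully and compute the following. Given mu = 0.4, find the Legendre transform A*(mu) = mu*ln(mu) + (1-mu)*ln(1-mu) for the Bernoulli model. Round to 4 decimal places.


Legendre transform for Bernoulli:
A*(mu) = mu*log(mu) + (1-mu)*log(1-mu).
mu = 0.4, 1-mu = 0.6.
mu*log(mu) = 0.4*log(0.4) = -0.366516.
(1-mu)*log(1-mu) = 0.6*log(0.6) = -0.306495.
A* = -0.366516 + -0.306495 = -0.6730

-0.6730


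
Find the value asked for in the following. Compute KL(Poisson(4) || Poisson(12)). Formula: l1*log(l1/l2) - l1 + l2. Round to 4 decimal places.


KL divergence for Poisson:
KL = l1*log(l1/l2) - l1 + l2.
l1 = 4, l2 = 12.
log(4/12) = -1.098612.
l1*log(l1/l2) = 4 * -1.098612 = -4.394449.
KL = -4.394449 - 4 + 12 = 3.6056

3.6056


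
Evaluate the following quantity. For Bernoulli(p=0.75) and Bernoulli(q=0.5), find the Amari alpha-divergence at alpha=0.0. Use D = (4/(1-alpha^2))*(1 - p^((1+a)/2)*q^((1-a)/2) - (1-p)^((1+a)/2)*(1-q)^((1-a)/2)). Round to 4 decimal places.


Amari alpha-divergence:
D = (4/(1-alpha^2))*(1 - p^((1+a)/2)*q^((1-a)/2) - (1-p)^((1+a)/2)*(1-q)^((1-a)/2)).
alpha = 0.0, p = 0.75, q = 0.5.
e1 = (1+alpha)/2 = 0.5, e2 = (1-alpha)/2 = 0.5.
t1 = p^e1 * q^e2 = 0.75^0.5 * 0.5^0.5 = 0.612372.
t2 = (1-p)^e1 * (1-q)^e2 = 0.25^0.5 * 0.5^0.5 = 0.353553.
4/(1-alpha^2) = 4.0.
D = 4.0*(1 - 0.612372 - 0.353553) = 0.1363

0.1363


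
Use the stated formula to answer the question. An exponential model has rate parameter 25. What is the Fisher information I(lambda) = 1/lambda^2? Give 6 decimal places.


Fisher information for exponential: I(lambda) = 1/lambda^2.
lambda = 25, lambda^2 = 625.
I = 1/625 = 0.001600

0.001600


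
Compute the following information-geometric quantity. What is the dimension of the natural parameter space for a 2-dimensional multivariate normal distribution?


Exponential family dimension calculation:
For 2-dim MVN: mean has 2 params, covariance has 2*3/2 = 3 unique entries.
Total dim = 2 + 3 = 5.

5


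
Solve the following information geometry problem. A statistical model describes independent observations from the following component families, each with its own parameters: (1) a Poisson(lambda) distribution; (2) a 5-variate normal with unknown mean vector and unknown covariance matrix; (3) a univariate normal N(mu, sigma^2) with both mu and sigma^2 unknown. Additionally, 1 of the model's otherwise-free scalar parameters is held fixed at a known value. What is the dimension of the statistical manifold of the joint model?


The dimension of a statistical manifold equals the number of free
(independent) real parameters of the model. For a product of independent
blocks the parameter counts add.
- Poisson (lambda): 1.
- 5-variate normal: 5 (mean) + 5*6/2 = 15 (symmetric covariance) = 20.
- normal (mu, sigma^2): 2.
Total = 1 + 20 + 2 = 23.
1 parameter(s) fixed at known values: 23 - 1 = 22.
Dimension = 22

22


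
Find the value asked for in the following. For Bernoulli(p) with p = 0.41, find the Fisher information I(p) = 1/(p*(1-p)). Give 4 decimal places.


For Bernoulli(p), Fisher information is I(p) = 1/(p*(1-p)).
p = 0.41, 1-p = 0.59.
p*(1-p) = 0.2419.
I(p) = 1/0.2419 = 4.1339

4.1339


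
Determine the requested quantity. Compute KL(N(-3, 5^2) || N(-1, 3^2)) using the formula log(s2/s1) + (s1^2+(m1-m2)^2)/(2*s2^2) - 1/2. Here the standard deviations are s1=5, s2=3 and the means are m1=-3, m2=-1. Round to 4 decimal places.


KL divergence between normal distributions:
KL = log(s2/s1) + (s1^2 + (m1-m2)^2)/(2*s2^2) - 1/2.
log(3/5) = -0.510826.
(5^2 + (-3--1)^2)/(2*3^2) = (25 + 4)/18 = 1.611111.
KL = -0.510826 + 1.611111 - 0.5 = 0.6003

0.6003


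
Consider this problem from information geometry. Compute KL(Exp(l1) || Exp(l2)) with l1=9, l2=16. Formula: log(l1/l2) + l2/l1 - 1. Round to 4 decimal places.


KL divergence for exponential family:
KL = log(l1/l2) + l2/l1 - 1.
log(9/16) = -0.575364.
16/9 = 1.777778.
KL = -0.575364 + 1.777778 - 1 = 0.2024

0.2024


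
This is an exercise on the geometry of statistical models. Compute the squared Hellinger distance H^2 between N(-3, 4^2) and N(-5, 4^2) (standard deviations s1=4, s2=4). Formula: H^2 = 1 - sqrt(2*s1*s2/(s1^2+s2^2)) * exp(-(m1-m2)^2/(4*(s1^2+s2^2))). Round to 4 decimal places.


Squared Hellinger distance for Gaussians:
H^2 = 1 - sqrt(2*s1*s2/(s1^2+s2^2)) * exp(-(m1-m2)^2/(4*(s1^2+s2^2))).
s1^2 = 16, s2^2 = 16, s1^2+s2^2 = 32.
sqrt(2*4*4/(32)) = 1.0.
(m1-m2)^2 = (2)^2 = 4.
exp(-4/(4*32)) = exp(-0.03125) = 0.969233.
H^2 = 1 - 1.0*0.969233 = 0.0308

0.0308


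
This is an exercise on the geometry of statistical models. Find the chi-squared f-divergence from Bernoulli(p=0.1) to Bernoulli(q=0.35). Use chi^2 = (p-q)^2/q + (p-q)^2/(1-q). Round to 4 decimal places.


Chi-squared divergence between Bernoulli distributions:
chi^2 = (p-q)^2/q + (p-q)^2/(1-q).
p = 0.1, q = 0.35, p-q = -0.25.
(p-q)^2 = 0.0625.
term1 = 0.0625/0.35 = 0.178571.
term2 = 0.0625/0.65 = 0.096154.
chi^2 = 0.178571 + 0.096154 = 0.2747

0.2747


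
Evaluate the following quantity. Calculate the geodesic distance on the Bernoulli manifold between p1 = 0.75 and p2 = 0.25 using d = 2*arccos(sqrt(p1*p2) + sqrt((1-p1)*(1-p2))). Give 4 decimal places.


Geodesic distance on Bernoulli manifold:
d(p1,p2) = 2*arccos(sqrt(p1*p2) + sqrt((1-p1)*(1-p2))).
sqrt(p1*p2) = sqrt(0.75*0.25) = 0.433013.
sqrt((1-p1)*(1-p2)) = sqrt(0.25*0.75) = 0.433013.
arg = 0.433013 + 0.433013 = 0.866025.
d = 2*arccos(0.866025) = 1.0472

1.0472


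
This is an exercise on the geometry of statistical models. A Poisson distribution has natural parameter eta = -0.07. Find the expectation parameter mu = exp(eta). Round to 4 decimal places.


Expectation parameter for Poisson exponential family:
mu = exp(eta).
eta = -0.07.
mu = exp(-0.07) = 0.9324

0.9324


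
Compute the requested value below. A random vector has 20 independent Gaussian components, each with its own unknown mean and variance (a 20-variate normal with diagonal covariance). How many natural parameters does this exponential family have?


Exponential family dimension calculation:
Each univariate normal has two natural parameters (mu/sigma^2 and -1/(2 sigma^2)).
With 20 independent components, dim = 2 * 20 = 40.

40


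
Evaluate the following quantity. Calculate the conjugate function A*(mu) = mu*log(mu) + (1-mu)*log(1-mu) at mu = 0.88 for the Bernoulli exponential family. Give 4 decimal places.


Legendre transform for Bernoulli:
A*(mu) = mu*log(mu) + (1-mu)*log(1-mu).
mu = 0.88, 1-mu = 0.12.
mu*log(mu) = 0.88*log(0.88) = -0.112493.
(1-mu)*log(1-mu) = 0.12*log(0.12) = -0.254432.
A* = -0.112493 + -0.254432 = -0.3669

-0.3669


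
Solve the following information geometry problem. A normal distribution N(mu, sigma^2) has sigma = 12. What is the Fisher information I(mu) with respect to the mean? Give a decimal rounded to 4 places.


The Fisher information for the mean of a normal distribution is I(mu) = 1/sigma^2.
sigma = 12, so sigma^2 = 144.
I(mu) = 1/144 = 0.0069

0.0069


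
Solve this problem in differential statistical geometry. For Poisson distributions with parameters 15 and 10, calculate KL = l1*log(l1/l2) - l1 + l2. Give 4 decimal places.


KL divergence for Poisson:
KL = l1*log(l1/l2) - l1 + l2.
l1 = 15, l2 = 10.
log(15/10) = 0.405465.
l1*log(l1/l2) = 15 * 0.405465 = 6.081977.
KL = 6.081977 - 15 + 10 = 1.0820

1.0820


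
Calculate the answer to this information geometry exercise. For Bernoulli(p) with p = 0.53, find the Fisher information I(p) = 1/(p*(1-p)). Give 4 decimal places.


For Bernoulli(p), Fisher information is I(p) = 1/(p*(1-p)).
p = 0.53, 1-p = 0.47.
p*(1-p) = 0.2491.
I(p) = 1/0.2491 = 4.0145

4.0145


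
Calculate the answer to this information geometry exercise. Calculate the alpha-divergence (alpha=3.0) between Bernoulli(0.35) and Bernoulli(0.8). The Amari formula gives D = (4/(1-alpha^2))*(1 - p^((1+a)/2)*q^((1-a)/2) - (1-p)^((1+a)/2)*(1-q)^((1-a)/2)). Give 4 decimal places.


Amari alpha-divergence:
D = (4/(1-alpha^2))*(1 - p^((1+a)/2)*q^((1-a)/2) - (1-p)^((1+a)/2)*(1-q)^((1-a)/2)).
alpha = 3.0, p = 0.35, q = 0.8.
e1 = (1+alpha)/2 = 2.0, e2 = (1-alpha)/2 = -1.0.
t1 = p^e1 * q^e2 = 0.35^2.0 * 0.8^-1.0 = 0.153125.
t2 = (1-p)^e1 * (1-q)^e2 = 0.65^2.0 * 0.2^-1.0 = 2.1125.
4/(1-alpha^2) = -0.5.
D = -0.5*(1 - 0.153125 - 2.1125) = 0.6328

0.6328


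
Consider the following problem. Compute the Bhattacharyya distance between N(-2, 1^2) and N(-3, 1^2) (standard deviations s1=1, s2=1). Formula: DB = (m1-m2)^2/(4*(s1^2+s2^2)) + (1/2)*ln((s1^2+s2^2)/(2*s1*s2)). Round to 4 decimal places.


Bhattacharyya distance between two Gaussians:
DB = (m1-m2)^2/(4*(s1^2+s2^2)) + (1/2)*ln((s1^2+s2^2)/(2*s1*s2)).
(m1-m2)^2 = (1)^2 = 1.
s1^2+s2^2 = 1 + 1 = 2.
term1 = 1/8 = 0.125.
term2 = 0.5*ln(2/2.0) = 0.0.
DB = 0.125 + 0.0 = 0.1250

0.1250


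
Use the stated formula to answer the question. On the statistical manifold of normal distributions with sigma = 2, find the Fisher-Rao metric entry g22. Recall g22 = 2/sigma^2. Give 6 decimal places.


For the 2-parameter normal family, the Fisher metric has:
  g11 = 1/sigma^2, g22 = 2/sigma^2.
sigma = 2, sigma^2 = 4.
g22 = 0.500000

0.500000


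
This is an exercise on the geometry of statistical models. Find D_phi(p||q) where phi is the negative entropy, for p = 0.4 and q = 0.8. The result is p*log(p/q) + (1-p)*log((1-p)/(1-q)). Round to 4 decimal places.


Bregman divergence with negative entropy generator:
D = p*log(p/q) + (1-p)*log((1-p)/(1-q)).
p = 0.4, q = 0.8.
p*log(p/q) = 0.4*log(0.4/0.8) = -0.277259.
(1-p)*log((1-p)/(1-q)) = 0.6*log(0.6/0.2) = 0.659167.
D = -0.277259 + 0.659167 = 0.3819

0.3819


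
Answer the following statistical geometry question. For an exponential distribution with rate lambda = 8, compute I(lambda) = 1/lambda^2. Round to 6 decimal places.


Fisher information for exponential: I(lambda) = 1/lambda^2.
lambda = 8, lambda^2 = 64.
I = 1/64 = 0.015625

0.015625


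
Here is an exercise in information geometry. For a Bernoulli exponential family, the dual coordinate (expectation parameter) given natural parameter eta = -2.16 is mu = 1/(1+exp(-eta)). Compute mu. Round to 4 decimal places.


Dual coordinate (expectation parameter) for Bernoulli:
mu = 1/(1+exp(-eta)).
eta = -2.16.
exp(-eta) = exp(2.16) = 8.671138.
mu = 1/(1+8.671138) = 0.1034

0.1034


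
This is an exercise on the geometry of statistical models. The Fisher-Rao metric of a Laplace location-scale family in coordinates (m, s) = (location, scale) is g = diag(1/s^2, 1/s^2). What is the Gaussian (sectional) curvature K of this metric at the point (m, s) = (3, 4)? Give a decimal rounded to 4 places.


The metric has the form g = (A dm^2 + B ds^2)/s^2 with A = 1, B = 1.
Substitute u = sqrt(A/B)*m: g = B*(du^2 + ds^2)/s^2, i.e. B times the
Poincare upper half-plane metric, which has constant Gaussian curvature -1.
Scaling a 2D metric by a constant c divides the Gaussian curvature by c,
so K = -1/B = -1/(1) = -1.0000 everywhere (the point (m, s) = (3, 4) is irrelevant:
the curvature is constant).
The requested Gaussian curvature is K = -1.0000.

-1.0000


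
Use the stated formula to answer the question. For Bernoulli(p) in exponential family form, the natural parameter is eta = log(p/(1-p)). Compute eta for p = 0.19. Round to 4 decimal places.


Natural parameter for Bernoulli: eta = log(p/(1-p)).
p = 0.19, 1-p = 0.81.
p/(1-p) = 0.234568.
eta = log(0.234568) = -1.4500

-1.4500


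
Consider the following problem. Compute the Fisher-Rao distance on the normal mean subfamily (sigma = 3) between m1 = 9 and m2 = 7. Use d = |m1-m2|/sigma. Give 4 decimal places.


On the fixed-variance normal subfamily, geodesic distance = |m1-m2|/sigma.
|9 - 7| = 2.
sigma = 3.
d = 2/3 = 0.6667

0.6667


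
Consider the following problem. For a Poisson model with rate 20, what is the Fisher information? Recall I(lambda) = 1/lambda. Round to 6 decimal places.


Fisher information for Poisson: I(lambda) = 1/lambda.
lambda = 20.
I(lambda) = 1/20 = 0.050000

0.050000


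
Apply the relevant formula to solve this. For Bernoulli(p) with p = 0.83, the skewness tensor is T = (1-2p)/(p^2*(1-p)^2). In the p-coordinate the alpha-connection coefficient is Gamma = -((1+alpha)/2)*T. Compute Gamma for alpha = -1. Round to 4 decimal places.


Skewness (Amari-Chentsov) tensor: T = (1-2p)/(p^2*(1-p)^2).
p = 0.83, 1-2p = -0.66, p^2 = 0.6889, (1-p)^2 = 0.0289.
T = -0.66/(0.6889 * 0.0289) = -33.150487.
In the p-coordinate, Gamma^(alpha) = Gamma^(0) - (alpha/2)*T with Gamma^(0) = (1/2)*g'(p) = -T/2,
so Gamma^(alpha) = -((1+alpha)/2)*T.
alpha = -1, -(1+alpha)/2 = 0.0.
Gamma = 0.0 * -33.150487 = 0.0000

0.0000


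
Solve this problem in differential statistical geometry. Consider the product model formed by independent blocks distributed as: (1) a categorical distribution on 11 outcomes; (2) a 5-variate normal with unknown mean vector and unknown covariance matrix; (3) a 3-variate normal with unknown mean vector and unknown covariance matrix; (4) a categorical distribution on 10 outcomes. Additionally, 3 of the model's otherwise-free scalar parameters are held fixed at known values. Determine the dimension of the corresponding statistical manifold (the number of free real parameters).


The dimension of a statistical manifold equals the number of free
(independent) real parameters of the model. For a product of independent
blocks the parameter counts add.
- categorical on 11 outcomes (probabilities sum to 1): 11-1 = 10.
- 5-variate normal: 5 (mean) + 5*6/2 = 15 (symmetric covariance) = 20.
- 3-variate normal: 3 (mean) + 3*4/2 = 6 (symmetric covariance) = 9.
- categorical on 10 outcomes (probabilities sum to 1): 10-1 = 9.
Total = 10 + 20 + 9 + 9 = 48.
3 parameter(s) fixed at known values: 48 - 3 = 45.
Dimension = 45

45


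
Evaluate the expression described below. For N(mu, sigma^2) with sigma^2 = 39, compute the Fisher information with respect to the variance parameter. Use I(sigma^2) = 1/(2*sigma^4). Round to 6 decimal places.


Fisher information for variance: I(sigma^2) = 1/(2*sigma^4).
sigma^2 = 39, so sigma^4 = 1521.
I = 1/(2*1521) = 1/3042 = 0.000329

0.000329


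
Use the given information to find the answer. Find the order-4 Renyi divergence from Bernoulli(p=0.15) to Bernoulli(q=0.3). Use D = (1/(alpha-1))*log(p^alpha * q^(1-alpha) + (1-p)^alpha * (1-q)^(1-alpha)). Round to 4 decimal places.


Renyi divergence of order alpha between Bernoulli distributions:
D = (1/(alpha-1))*log(p^alpha * q^(1-alpha) + (1-p)^alpha * (1-q)^(1-alpha)).
alpha = 4, p = 0.15, q = 0.3.
p^alpha * q^(1-alpha) = 0.15^4 * 0.3^-3 = 0.01875.
(1-p)^alpha * (1-q)^(1-alpha) = 0.85^4 * 0.7^-3 = 1.521884.
sum = 0.01875 + 1.521884 = 1.540634.
D = (1/3)*log(1.540634) = 0.1441

0.1441


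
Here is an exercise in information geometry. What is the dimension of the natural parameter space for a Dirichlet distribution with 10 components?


Exponential family dimension calculation:
Dirichlet with 10 components has 10 natural parameters.

10


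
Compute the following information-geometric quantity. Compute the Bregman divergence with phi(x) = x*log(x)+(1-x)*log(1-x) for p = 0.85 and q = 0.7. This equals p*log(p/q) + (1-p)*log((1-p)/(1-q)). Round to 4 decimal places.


Bregman divergence with negative entropy generator:
D = p*log(p/q) + (1-p)*log((1-p)/(1-q)).
p = 0.85, q = 0.7.
p*log(p/q) = 0.85*log(0.85/0.7) = 0.165033.
(1-p)*log((1-p)/(1-q)) = 0.15*log(0.15/0.3) = -0.103972.
D = 0.165033 + -0.103972 = 0.0611

0.0611


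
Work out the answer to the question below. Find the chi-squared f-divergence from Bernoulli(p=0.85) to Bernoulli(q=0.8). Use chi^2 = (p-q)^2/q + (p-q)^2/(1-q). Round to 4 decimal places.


Chi-squared divergence between Bernoulli distributions:
chi^2 = (p-q)^2/q + (p-q)^2/(1-q).
p = 0.85, q = 0.8, p-q = 0.05.
(p-q)^2 = 0.0025.
term1 = 0.0025/0.8 = 0.003125.
term2 = 0.0025/0.2 = 0.0125.
chi^2 = 0.003125 + 0.0125 = 0.0156

0.0156


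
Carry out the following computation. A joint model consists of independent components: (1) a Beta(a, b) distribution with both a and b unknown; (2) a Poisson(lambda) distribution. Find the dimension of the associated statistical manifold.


The dimension of a statistical manifold equals the number of free
(independent) real parameters of the model. For a product of independent
blocks the parameter counts add.
- Beta (a, b): 2.
- Poisson (lambda): 1.
Total = 2 + 1 = 3.
Dimension = 3

3


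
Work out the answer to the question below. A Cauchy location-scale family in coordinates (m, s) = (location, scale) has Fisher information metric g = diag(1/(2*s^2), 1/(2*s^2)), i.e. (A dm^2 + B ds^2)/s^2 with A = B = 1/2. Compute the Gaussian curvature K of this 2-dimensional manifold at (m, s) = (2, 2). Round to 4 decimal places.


The metric has the form g = (A dm^2 + B ds^2)/s^2 with A = 1/2, B = 1/2.
Substitute u = sqrt(A/B)*m: g = B*(du^2 + ds^2)/s^2, i.e. B times the
Poincare upper half-plane metric, which has constant Gaussian curvature -1.
Scaling a 2D metric by a constant c divides the Gaussian curvature by c,
so K = -1/B = -1/(1/2) = -2.0000 everywhere (the point (m, s) = (2, 2) is irrelevant:
the curvature is constant).
The requested Gaussian curvature is K = -2.0000.

-2.0000


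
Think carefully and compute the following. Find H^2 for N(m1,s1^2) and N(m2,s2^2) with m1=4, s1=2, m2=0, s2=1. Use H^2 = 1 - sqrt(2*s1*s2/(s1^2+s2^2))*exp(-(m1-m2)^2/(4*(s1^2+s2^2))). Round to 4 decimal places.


Squared Hellinger distance for Gaussians:
H^2 = 1 - sqrt(2*s1*s2/(s1^2+s2^2)) * exp(-(m1-m2)^2/(4*(s1^2+s2^2))).
s1^2 = 4, s2^2 = 1, s1^2+s2^2 = 5.
sqrt(2*2*1/(5)) = 0.894427.
(m1-m2)^2 = (4)^2 = 16.
exp(-16/(4*5)) = exp(-0.8) = 0.449329.
H^2 = 1 - 0.894427*0.449329 = 0.5981

0.5981


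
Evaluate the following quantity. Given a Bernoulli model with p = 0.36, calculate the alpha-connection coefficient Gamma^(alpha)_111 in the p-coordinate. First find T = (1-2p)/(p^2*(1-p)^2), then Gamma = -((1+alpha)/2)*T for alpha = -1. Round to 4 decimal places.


Skewness (Amari-Chentsov) tensor: T = (1-2p)/(p^2*(1-p)^2).
p = 0.36, 1-2p = 0.28, p^2 = 0.1296, (1-p)^2 = 0.4096.
T = 0.28/(0.1296 * 0.4096) = 5.274643.
In the p-coordinate, Gamma^(alpha) = Gamma^(0) - (alpha/2)*T with Gamma^(0) = (1/2)*g'(p) = -T/2,
so Gamma^(alpha) = -((1+alpha)/2)*T.
alpha = -1, -(1+alpha)/2 = 0.0.
Gamma = 0.0 * 5.274643 = 0.0000

0.0000


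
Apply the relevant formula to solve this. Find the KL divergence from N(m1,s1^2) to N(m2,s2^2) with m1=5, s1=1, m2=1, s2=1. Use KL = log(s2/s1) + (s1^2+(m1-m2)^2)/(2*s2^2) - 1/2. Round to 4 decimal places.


KL divergence between normal distributions:
KL = log(s2/s1) + (s1^2 + (m1-m2)^2)/(2*s2^2) - 1/2.
log(1/1) = 0.0.
(1^2 + (5-1)^2)/(2*1^2) = (1 + 16)/2 = 8.5.
KL = 0.0 + 8.5 - 0.5 = 8.0000

8.0000


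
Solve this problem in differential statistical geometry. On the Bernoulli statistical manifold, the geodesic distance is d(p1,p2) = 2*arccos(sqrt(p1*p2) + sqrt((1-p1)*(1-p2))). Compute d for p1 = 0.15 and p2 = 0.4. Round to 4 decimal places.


Geodesic distance on Bernoulli manifold:
d(p1,p2) = 2*arccos(sqrt(p1*p2) + sqrt((1-p1)*(1-p2))).
sqrt(p1*p2) = sqrt(0.15*0.4) = 0.244949.
sqrt((1-p1)*(1-p2)) = sqrt(0.85*0.6) = 0.714143.
arg = 0.244949 + 0.714143 = 0.959092.
d = 2*arccos(0.959092) = 0.5740

0.5740


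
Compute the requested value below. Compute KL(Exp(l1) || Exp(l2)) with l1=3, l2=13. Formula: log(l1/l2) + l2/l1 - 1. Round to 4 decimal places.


KL divergence for exponential family:
KL = log(l1/l2) + l2/l1 - 1.
log(3/13) = -1.466337.
13/3 = 4.333333.
KL = -1.466337 + 4.333333 - 1 = 1.8670

1.8670


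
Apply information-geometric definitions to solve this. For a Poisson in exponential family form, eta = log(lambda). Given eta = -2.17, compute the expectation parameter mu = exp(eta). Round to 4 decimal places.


Expectation parameter for Poisson exponential family:
mu = exp(eta).
eta = -2.17.
mu = exp(-2.17) = 0.1142

0.1142


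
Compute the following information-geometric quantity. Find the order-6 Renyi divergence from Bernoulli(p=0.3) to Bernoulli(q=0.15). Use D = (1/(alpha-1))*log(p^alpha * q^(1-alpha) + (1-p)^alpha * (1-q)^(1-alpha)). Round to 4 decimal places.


Renyi divergence of order alpha between Bernoulli distributions:
D = (1/(alpha-1))*log(p^alpha * q^(1-alpha) + (1-p)^alpha * (1-q)^(1-alpha)).
alpha = 6, p = 0.3, q = 0.15.
p^alpha * q^(1-alpha) = 0.3^6 * 0.15^-5 = 9.6.
(1-p)^alpha * (1-q)^(1-alpha) = 0.7^6 * 0.85^-5 = 0.265151.
sum = 9.6 + 0.265151 = 9.865151.
D = (1/5)*log(9.865151) = 0.4578

0.4578


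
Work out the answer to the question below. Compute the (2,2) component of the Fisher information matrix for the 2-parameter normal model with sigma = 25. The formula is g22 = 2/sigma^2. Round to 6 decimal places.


For the 2-parameter normal family, the Fisher metric has:
  g11 = 1/sigma^2, g22 = 2/sigma^2.
sigma = 25, sigma^2 = 625.
g22 = 0.003200

0.003200


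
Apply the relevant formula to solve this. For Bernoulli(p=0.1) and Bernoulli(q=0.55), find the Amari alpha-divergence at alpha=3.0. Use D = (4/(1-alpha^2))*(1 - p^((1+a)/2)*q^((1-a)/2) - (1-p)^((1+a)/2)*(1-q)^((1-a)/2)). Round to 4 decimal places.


Amari alpha-divergence:
D = (4/(1-alpha^2))*(1 - p^((1+a)/2)*q^((1-a)/2) - (1-p)^((1+a)/2)*(1-q)^((1-a)/2)).
alpha = 3.0, p = 0.1, q = 0.55.
e1 = (1+alpha)/2 = 2.0, e2 = (1-alpha)/2 = -1.0.
t1 = p^e1 * q^e2 = 0.1^2.0 * 0.55^-1.0 = 0.018182.
t2 = (1-p)^e1 * (1-q)^e2 = 0.9^2.0 * 0.45^-1.0 = 1.8.
4/(1-alpha^2) = -0.5.
D = -0.5*(1 - 0.018182 - 1.8) = 0.4091

0.4091


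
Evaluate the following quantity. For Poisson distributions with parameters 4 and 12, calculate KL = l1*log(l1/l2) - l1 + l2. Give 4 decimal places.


KL divergence for Poisson:
KL = l1*log(l1/l2) - l1 + l2.
l1 = 4, l2 = 12.
log(4/12) = -1.098612.
l1*log(l1/l2) = 4 * -1.098612 = -4.394449.
KL = -4.394449 - 4 + 12 = 3.6056

3.6056


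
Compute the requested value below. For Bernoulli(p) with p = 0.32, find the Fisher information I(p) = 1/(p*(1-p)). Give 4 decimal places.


For Bernoulli(p), Fisher information is I(p) = 1/(p*(1-p)).
p = 0.32, 1-p = 0.68.
p*(1-p) = 0.2176.
I(p) = 1/0.2176 = 4.5956

4.5956


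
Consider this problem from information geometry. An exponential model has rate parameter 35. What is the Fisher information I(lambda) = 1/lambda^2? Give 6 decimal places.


Fisher information for exponential: I(lambda) = 1/lambda^2.
lambda = 35, lambda^2 = 1225.
I = 1/1225 = 0.000816

0.000816


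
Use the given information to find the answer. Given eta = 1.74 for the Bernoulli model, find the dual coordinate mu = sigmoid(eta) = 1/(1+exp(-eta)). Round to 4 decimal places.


Dual coordinate (expectation parameter) for Bernoulli:
mu = 1/(1+exp(-eta)).
eta = 1.74.
exp(-eta) = exp(-1.74) = 0.17552.
mu = 1/(1+0.17552) = 0.8507

0.8507


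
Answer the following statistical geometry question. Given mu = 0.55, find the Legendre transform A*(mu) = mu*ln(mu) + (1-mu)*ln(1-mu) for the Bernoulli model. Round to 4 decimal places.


Legendre transform for Bernoulli:
A*(mu) = mu*log(mu) + (1-mu)*log(1-mu).
mu = 0.55, 1-mu = 0.45.
mu*log(mu) = 0.55*log(0.55) = -0.32881.
(1-mu)*log(1-mu) = 0.45*log(0.45) = -0.359328.
A* = -0.32881 + -0.359328 = -0.6881

-0.6881


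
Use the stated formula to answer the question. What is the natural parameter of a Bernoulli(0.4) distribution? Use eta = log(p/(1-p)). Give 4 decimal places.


Natural parameter for Bernoulli: eta = log(p/(1-p)).
p = 0.4, 1-p = 0.6.
p/(1-p) = 0.666667.
eta = log(0.666667) = -0.4055

-0.4055


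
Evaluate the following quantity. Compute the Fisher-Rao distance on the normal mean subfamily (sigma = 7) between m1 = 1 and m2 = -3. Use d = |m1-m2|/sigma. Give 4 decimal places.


On the fixed-variance normal subfamily, geodesic distance = |m1-m2|/sigma.
|1 - -3| = 4.
sigma = 7.
d = 4/7 = 0.5714

0.5714


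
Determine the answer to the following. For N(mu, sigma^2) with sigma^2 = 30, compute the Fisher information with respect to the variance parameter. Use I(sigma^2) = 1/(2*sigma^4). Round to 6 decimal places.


Fisher information for variance: I(sigma^2) = 1/(2*sigma^4).
sigma^2 = 30, so sigma^4 = 900.
I = 1/(2*900) = 1/1800 = 0.000556

0.000556


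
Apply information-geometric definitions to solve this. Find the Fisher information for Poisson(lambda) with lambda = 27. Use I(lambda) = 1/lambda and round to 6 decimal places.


Fisher information for Poisson: I(lambda) = 1/lambda.
lambda = 27.
I(lambda) = 1/27 = 0.037037

0.037037


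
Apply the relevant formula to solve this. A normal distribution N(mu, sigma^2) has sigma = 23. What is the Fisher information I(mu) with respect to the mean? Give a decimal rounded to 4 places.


The Fisher information for the mean of a normal distribution is I(mu) = 1/sigma^2.
sigma = 23, so sigma^2 = 529.
I(mu) = 1/529 = 0.0019

0.0019


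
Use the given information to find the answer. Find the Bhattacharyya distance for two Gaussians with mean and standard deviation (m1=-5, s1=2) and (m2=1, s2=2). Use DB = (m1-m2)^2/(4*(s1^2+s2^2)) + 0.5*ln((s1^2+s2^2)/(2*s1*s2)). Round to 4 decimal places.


Bhattacharyya distance between two Gaussians:
DB = (m1-m2)^2/(4*(s1^2+s2^2)) + (1/2)*ln((s1^2+s2^2)/(2*s1*s2)).
(m1-m2)^2 = (-6)^2 = 36.
s1^2+s2^2 = 4 + 4 = 8.
term1 = 36/32 = 1.125.
term2 = 0.5*ln(8/8.0) = 0.0.
DB = 1.125 + 0.0 = 1.1250

1.1250


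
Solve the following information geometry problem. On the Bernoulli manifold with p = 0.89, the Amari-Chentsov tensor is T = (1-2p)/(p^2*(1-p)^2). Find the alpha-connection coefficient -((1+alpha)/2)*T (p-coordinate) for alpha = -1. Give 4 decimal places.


Skewness (Amari-Chentsov) tensor: T = (1-2p)/(p^2*(1-p)^2).
p = 0.89, 1-2p = -0.78, p^2 = 0.7921, (1-p)^2 = 0.0121.
T = -0.78/(0.7921 * 0.0121) = -81.382161.
In the p-coordinate, Gamma^(alpha) = Gamma^(0) - (alpha/2)*T with Gamma^(0) = (1/2)*g'(p) = -T/2,
so Gamma^(alpha) = -((1+alpha)/2)*T.
alpha = -1, -(1+alpha)/2 = 0.0.
Gamma = 0.0 * -81.382161 = 0.0000

0.0000


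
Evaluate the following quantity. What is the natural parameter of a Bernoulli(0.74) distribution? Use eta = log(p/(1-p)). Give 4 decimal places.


Natural parameter for Bernoulli: eta = log(p/(1-p)).
p = 0.74, 1-p = 0.26.
p/(1-p) = 2.846154.
eta = log(2.846154) = 1.0460

1.0460


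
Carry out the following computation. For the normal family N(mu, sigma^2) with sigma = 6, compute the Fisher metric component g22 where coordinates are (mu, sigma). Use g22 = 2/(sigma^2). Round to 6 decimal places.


For the 2-parameter normal family, the Fisher metric has:
  g11 = 1/sigma^2, g22 = 2/sigma^2.
sigma = 6, sigma^2 = 36.
g22 = 0.055556

0.055556


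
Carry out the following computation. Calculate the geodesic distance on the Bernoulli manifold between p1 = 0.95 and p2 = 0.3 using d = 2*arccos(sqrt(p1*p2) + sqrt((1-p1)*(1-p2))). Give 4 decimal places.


Geodesic distance on Bernoulli manifold:
d(p1,p2) = 2*arccos(sqrt(p1*p2) + sqrt((1-p1)*(1-p2))).
sqrt(p1*p2) = sqrt(0.95*0.3) = 0.533854.
sqrt((1-p1)*(1-p2)) = sqrt(0.05*0.7) = 0.187083.
arg = 0.533854 + 0.187083 = 0.720937.
d = 2*arccos(0.720937) = 1.5313

1.5313


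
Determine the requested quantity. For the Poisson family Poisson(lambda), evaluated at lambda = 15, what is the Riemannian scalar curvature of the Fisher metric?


This family has a single free parameter, so its statistical manifold
is 1-dimensional. The Riemann curvature tensor of any 1-dimensional
Riemannian manifold vanishes identically, so R = 0.

0


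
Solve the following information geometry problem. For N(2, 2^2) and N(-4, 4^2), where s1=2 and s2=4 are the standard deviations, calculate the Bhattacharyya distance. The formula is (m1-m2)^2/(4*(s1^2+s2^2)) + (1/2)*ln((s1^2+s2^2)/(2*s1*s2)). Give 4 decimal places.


Bhattacharyya distance between two Gaussians:
DB = (m1-m2)^2/(4*(s1^2+s2^2)) + (1/2)*ln((s1^2+s2^2)/(2*s1*s2)).
(m1-m2)^2 = (6)^2 = 36.
s1^2+s2^2 = 4 + 16 = 20.
term1 = 36/80 = 0.45.
term2 = 0.5*ln(20/16.0) = 0.111572.
DB = 0.45 + 0.111572 = 0.5616

0.5616


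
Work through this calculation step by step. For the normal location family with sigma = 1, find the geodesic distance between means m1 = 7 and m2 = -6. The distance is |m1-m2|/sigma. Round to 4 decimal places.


On the fixed-variance normal subfamily, geodesic distance = |m1-m2|/sigma.
|7 - -6| = 13.
sigma = 1.
d = 13/1 = 13.0000

13.0000


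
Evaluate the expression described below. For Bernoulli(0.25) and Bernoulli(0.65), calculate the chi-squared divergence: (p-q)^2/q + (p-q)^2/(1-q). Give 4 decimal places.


Chi-squared divergence between Bernoulli distributions:
chi^2 = (p-q)^2/q + (p-q)^2/(1-q).
p = 0.25, q = 0.65, p-q = -0.4.
(p-q)^2 = 0.16.
term1 = 0.16/0.65 = 0.246154.
term2 = 0.16/0.35 = 0.457143.
chi^2 = 0.246154 + 0.457143 = 0.7033

0.7033


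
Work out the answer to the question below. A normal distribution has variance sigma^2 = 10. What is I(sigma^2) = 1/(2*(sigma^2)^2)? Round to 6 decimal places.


Fisher information for variance: I(sigma^2) = 1/(2*sigma^4).
sigma^2 = 10, so sigma^4 = 100.
I = 1/(2*100) = 1/200 = 0.005000

0.005000


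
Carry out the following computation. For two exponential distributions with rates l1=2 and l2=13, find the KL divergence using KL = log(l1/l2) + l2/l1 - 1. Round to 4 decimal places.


KL divergence for exponential family:
KL = log(l1/l2) + l2/l1 - 1.
log(2/13) = -1.871802.
13/2 = 6.5.
KL = -1.871802 + 6.5 - 1 = 3.6282

3.6282


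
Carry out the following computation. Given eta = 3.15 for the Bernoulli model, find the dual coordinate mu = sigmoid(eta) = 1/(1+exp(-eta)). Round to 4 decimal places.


Dual coordinate (expectation parameter) for Bernoulli:
mu = 1/(1+exp(-eta)).
eta = 3.15.
exp(-eta) = exp(-3.15) = 0.042852.
mu = 1/(1+0.042852) = 0.9589

0.9589


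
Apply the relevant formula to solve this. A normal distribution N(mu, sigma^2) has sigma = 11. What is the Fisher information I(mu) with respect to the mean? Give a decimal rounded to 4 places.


The Fisher information for the mean of a normal distribution is I(mu) = 1/sigma^2.
sigma = 11, so sigma^2 = 121.
I(mu) = 1/121 = 0.0083

0.0083


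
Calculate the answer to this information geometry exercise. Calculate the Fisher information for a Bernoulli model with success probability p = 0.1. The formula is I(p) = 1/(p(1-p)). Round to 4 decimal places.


For Bernoulli(p), Fisher information is I(p) = 1/(p*(1-p)).
p = 0.1, 1-p = 0.9.
p*(1-p) = 0.09.
I(p) = 1/0.09 = 11.1111

11.1111


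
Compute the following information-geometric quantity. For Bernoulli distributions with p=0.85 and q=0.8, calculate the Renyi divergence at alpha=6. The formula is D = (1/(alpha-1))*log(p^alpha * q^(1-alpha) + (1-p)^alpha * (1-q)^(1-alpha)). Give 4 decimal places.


Renyi divergence of order alpha between Bernoulli distributions:
D = (1/(alpha-1))*log(p^alpha * q^(1-alpha) + (1-p)^alpha * (1-q)^(1-alpha)).
alpha = 6, p = 0.85, q = 0.8.
p^alpha * q^(1-alpha) = 0.85^6 * 0.8^-5 = 1.150969.
(1-p)^alpha * (1-q)^(1-alpha) = 0.15^6 * 0.2^-5 = 0.035596.
sum = 1.150969 + 0.035596 = 1.186565.
D = (1/5)*log(1.186565) = 0.0342

0.0342


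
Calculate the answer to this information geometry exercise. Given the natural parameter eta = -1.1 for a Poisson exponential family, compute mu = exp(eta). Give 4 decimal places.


Expectation parameter for Poisson exponential family:
mu = exp(eta).
eta = -1.1.
mu = exp(-1.1) = 0.3329

0.3329


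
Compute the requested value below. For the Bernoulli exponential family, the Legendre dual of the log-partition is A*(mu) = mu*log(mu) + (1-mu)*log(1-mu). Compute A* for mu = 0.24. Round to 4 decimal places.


Legendre transform for Bernoulli:
A*(mu) = mu*log(mu) + (1-mu)*log(1-mu).
mu = 0.24, 1-mu = 0.76.
mu*log(mu) = 0.24*log(0.24) = -0.342508.
(1-mu)*log(1-mu) = 0.76*log(0.76) = -0.208572.
A* = -0.342508 + -0.208572 = -0.5511

-0.5511


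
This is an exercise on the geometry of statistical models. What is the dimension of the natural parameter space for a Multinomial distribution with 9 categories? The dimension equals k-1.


Exponential family dimension calculation:
For Multinomial with k=9 categories, dim = k-1 = 8.

8


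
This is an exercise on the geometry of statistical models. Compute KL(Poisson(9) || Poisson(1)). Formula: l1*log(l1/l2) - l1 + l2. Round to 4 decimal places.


KL divergence for Poisson:
KL = l1*log(l1/l2) - l1 + l2.
l1 = 9, l2 = 1.
log(9/1) = 2.197225.
l1*log(l1/l2) = 9 * 2.197225 = 19.775021.
KL = 19.775021 - 9 + 1 = 11.7750

11.7750


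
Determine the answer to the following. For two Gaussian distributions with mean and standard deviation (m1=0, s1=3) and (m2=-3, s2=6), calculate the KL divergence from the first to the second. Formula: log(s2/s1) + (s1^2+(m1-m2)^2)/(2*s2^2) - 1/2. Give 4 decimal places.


KL divergence between normal distributions:
KL = log(s2/s1) + (s1^2 + (m1-m2)^2)/(2*s2^2) - 1/2.
log(6/3) = 0.693147.
(3^2 + (0--3)^2)/(2*6^2) = (9 + 9)/72 = 0.25.
KL = 0.693147 + 0.25 - 0.5 = 0.4431

0.4431
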